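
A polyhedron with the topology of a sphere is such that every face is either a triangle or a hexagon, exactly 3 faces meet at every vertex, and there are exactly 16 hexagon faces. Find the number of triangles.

4

Let x be the number of triangles; then F = 16 + x.
Edge–face incidences: 2E = 6·16 + 3·x = 96 + 3x.
Every vertex has degree 3, so 3V = 2E.
Euler: V − E + F = 2 ⇒ (2E)/3 − E + (16 + x) = 2.
Multiply by 6: 2·(2E) − 3·(2E) + 6·(16 + x) = 12, i.e. 96 + 6x − (96 + 3x) = 12.
Collecting terms: 3x = 12, so x = 4.
Then 2E = 96 + 3·4 = 108, so E = 54, V = 2E/3 = 36, F = 16 + 4 = 20.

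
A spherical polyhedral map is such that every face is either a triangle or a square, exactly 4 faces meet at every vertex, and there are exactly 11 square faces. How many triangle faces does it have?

Let x be the number of triangles; then F = 11 + x.
Edge–face incidences: 2E = 4·11 + 3·x = 44 + 3x.
Every vertex has degree 4, so 4V = 2E.
Euler: V − E + F = 2 ⇒ (2E)/4 − E + (11 + x) = 2.
Multiply by 8: 2·(2E) − 4·(2E) + 8·(11 + x) = 16, i.e. 88 + 8x − 2·(44 + 3x) = 16.
Collecting terms: 2x = 16, so x = 8.
Then 2E = 44 + 3·8 = 68, so E = 34, V = 2E/4 = 17, F = 11 + 8 = 19.

8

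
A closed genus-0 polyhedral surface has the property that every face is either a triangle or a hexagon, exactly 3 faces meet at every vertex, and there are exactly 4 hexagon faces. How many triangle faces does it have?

4

Let x be the number of triangles; then F = 4 + x.
Edge–face incidences: 2E = 6·4 + 3·x = 24 + 3x.
Every vertex has degree 3, so 3V = 2E.
Euler: V − E + F = 2 ⇒ (2E)/3 − E + (4 + x) = 2.
Multiply by 6: 2·(2E) − 3·(2E) + 6·(4 + x) = 12, i.e. 24 + 6x − (24 + 3x) = 12.
Collecting terms: 3x = 12, so x = 4.
Then 2E = 24 + 3·4 = 36, so E = 18, V = 2E/3 = 12, F = 4 + 4 = 8.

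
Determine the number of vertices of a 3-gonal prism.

A prism on an n-gon has two n-gon bases and n rectangular sides: V = 2·3 = 6, E = 3·3 = 9, F = 3 + 2 = 5.

6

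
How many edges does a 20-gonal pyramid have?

A pyramid on an n-gon base has one n-gon and n triangles: V = 20 + 1 = 21, E = 2·20 = 40, F = 20 + 1 = 21.

40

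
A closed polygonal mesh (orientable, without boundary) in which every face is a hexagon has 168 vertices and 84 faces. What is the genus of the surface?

Every face is a hexagon, so 2E = 6·84 = 504, giving E = 252.
χ = V − E + F = 168 − 252 + 84 = 0.
For a closed orientable surface χ = 2 − 2g, so g = (2 − (0))/2 = 1.

1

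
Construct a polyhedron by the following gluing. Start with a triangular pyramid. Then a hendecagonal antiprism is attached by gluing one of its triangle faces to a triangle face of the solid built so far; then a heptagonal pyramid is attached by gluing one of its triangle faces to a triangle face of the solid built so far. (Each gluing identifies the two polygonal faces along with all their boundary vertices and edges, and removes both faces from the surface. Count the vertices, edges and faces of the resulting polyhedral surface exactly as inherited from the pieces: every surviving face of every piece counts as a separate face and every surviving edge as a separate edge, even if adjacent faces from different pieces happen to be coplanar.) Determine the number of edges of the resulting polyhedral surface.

58

A triangular pyramid: V=4, E=6, F=4.
Attach a hendecagonal antiprism (V=22, E=44, F=24) along a 3-gon: merge 3 vertices and 3 edges, delete both glued faces → V=23, E=47, F=26.
Attach a heptagonal pyramid (V=8, E=14, F=8) along a 3-gon: merge 3 vertices and 3 edges, delete both glued faces → V=28, E=58, F=32.
Check: V − E + F = 28 − 58 + 32 = 2.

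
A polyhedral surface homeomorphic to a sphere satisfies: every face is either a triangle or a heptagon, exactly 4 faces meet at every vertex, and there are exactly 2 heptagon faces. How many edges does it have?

28

Let x be the number of triangles; then F = 2 + x.
Edge–face incidences: 2E = 7·2 + 3·x = 14 + 3x.
Every vertex has degree 4, so 4V = 2E.
Euler: V − E + F = 2 ⇒ (2E)/4 − E + (2 + x) = 2.
Multiply by 8: 2·(2E) − 4·(2E) + 8·(2 + x) = 16, i.e. 16 + 8x − 2·(14 + 3x) = 16.
Collecting terms: 2x − 12 = 16, so 2x = 28, so x = 14.
Then 2E = 14 + 3·14 = 56, so E = 28, V = 2E/4 = 14, F = 2 + 14 = 16.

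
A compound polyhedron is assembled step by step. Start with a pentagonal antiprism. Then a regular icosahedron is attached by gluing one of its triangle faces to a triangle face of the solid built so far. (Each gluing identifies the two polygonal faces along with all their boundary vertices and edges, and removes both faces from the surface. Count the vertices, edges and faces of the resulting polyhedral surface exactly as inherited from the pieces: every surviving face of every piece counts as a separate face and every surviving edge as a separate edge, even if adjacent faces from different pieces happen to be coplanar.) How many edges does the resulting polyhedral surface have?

47

A pentagonal antiprism: V=10, E=20, F=12.
Attach a regular icosahedron (V=12, E=30, F=20) along a 3-gon: merge 3 vertices and 3 edges, delete both glued faces → V=19, E=47, F=30.
Check: V − E + F = 19 − 47 + 30 = 2.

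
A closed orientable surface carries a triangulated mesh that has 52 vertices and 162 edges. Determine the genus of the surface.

Every face is a triangle and each edge borders two faces, so 3F = 2·162, giving F = 108.
χ = V − E + F = 52 − 162 + 108 = -2.
For a closed orientable surface χ = 2 − 2g, so g = (2 − (-2))/2 = 2.

2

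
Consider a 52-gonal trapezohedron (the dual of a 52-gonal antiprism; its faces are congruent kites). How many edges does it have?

The n-trapezohedron (dual of the n-antiprism) has V = 2·52 + 2 = 106, E = 4·52 = 208, F = 2·52 = 104.

208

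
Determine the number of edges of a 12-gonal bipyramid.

36

A bipyramid over an n-gon has 2n triangular faces and n + 2 vertices: V = 12 + 2 = 14, E = 3·12 = 36, F = 2·12 = 24.
Check: V − E + F = 14 − 36 + 24 = 2.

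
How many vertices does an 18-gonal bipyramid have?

20

A bipyramid over an n-gon has 2n triangular faces and n + 2 vertices: V = 18 + 2 = 20, E = 3·18 = 54, F = 2·18 = 36.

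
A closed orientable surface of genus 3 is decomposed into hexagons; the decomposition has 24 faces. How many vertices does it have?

χ = 2 − 2·3 = -4, and every face is a hexagon so 6F = 2E.
E = 6·24/2 = 72. Then V = -4 + E − F = -4 + 72 − 24 = 44.

44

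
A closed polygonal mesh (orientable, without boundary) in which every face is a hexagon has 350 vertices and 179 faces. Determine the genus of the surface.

Every face is a hexagon, so 2E = 6·179 = 1074, giving E = 537.
χ = V − E + F = 350 − 537 + 179 = -8.
For a closed orientable surface χ = 2 − 2g, so g = (2 − (-8))/2 = 5.

5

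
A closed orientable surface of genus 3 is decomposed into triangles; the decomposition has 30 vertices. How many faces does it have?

χ = 2 − 2·3 = -4, and every face is a triangle so 3F = 2E.
V − E + F = -4 with E = 3F/2 gives 30 − (3/2 − 1)·F = -4, so F = 68 and E = 102.

68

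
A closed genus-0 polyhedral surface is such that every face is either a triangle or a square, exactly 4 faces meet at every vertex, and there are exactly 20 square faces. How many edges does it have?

52

Let x be the number of triangles; then F = 20 + x.
Edge–face incidences: 2E = 4·20 + 3·x = 80 + 3x.
Every vertex has degree 4, so 4V = 2E.
Euler: V − E + F = 2 ⇒ (2E)/4 − E + (20 + x) = 2.
Multiply by 8: 2·(2E) − 4·(2E) + 8·(20 + x) = 16, i.e. 160 + 8x − 2·(80 + 3x) = 16.
Collecting terms: 2x = 16, so x = 8.
Then 2E = 80 + 3·8 = 104, so E = 52, V = 2E/4 = 26, F = 20 + 8 = 28.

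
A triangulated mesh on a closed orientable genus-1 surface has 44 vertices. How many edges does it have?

132

χ = 2 − 2·1 = 0, and every face is a triangle so 3F = 2E.
V − E + F = 0 with E = 3F/2 gives 44 − (3/2 − 1)·F = 0, so F = 88 and E = 132.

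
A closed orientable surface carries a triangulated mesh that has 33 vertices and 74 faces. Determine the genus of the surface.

3

Every face is a triangle, so 2E = 3·74 = 222, giving E = 111.
χ = V − E + F = 33 − 111 + 74 = -4.
For a closed orientable surface χ = 2 − 2g, so g = (2 − (-4))/2 = 3.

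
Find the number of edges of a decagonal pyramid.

20

A pyramid on an n-gon base has one n-gon and n triangles: V = 10 + 1 = 11, E = 2·10 = 20, F = 10 + 1 = 11.
Check: V − E + F = 11 − 20 + 11 = 2.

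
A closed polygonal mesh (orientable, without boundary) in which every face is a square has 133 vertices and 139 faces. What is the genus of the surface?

Every face is a square, so 2E = 4·139 = 556, giving E = 278.
χ = V − E + F = 133 − 278 + 139 = -6.
For a closed orientable surface χ = 2 − 2g, so g = (2 − (-6))/2 = 4.

4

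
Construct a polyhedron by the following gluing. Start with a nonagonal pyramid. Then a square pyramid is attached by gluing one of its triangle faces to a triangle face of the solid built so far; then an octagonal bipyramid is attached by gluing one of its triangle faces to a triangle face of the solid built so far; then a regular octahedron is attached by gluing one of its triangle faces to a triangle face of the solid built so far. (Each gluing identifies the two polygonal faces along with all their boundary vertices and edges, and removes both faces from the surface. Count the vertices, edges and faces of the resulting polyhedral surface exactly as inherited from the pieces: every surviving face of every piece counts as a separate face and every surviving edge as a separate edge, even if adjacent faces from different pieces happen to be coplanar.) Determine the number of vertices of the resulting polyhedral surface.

A nonagonal pyramid: V=10, E=18, F=10.
Attach a square pyramid (V=5, E=8, F=5) along a 3-gon: merge 3 vertices and 3 edges, delete both glued faces → V=12, E=23, F=13.
Attach an octagonal bipyramid (V=10, E=24, F=16) along a 3-gon: merge 3 vertices and 3 edges, delete both glued faces → V=19, E=44, F=27.
Attach a regular octahedron (V=6, E=12, F=8) along a 3-gon: merge 3 vertices and 3 edges, delete both glued faces → V=22, E=53, F=33.
Check: V − E + F = 22 − 53 + 33 = 2.

22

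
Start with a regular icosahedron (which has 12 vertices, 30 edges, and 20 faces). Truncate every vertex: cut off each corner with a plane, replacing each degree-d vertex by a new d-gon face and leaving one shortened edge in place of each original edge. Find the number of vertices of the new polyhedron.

60

Truncation replaces each original edge-end by a new vertex, so V′ = 2E = 60.
Each original edge survives, and each old vertex of degree d contributes d new edges; summing degrees gives Σd = 2E, so E′ = E + 2E = 3E = 90.
Each original face survives and each original vertex becomes one new face: F′ = F + V = 32.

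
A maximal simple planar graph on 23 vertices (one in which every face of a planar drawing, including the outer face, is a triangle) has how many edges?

In a plane triangulation 3F = 2E and V − E + F = 2, so E = 3V − 6 = 3·23 − 6 = 63.

63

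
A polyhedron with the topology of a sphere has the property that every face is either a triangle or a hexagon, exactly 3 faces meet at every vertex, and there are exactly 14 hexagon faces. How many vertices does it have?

Let x be the number of triangles; then F = 14 + x.
Edge–face incidences: 2E = 6·14 + 3·x = 84 + 3x.
Every vertex has degree 3, so 3V = 2E.
Euler: V − E + F = 2 ⇒ (2E)/3 − E + (14 + x) = 2.
Multiply by 6: 2·(2E) − 3·(2E) + 6·(14 + x) = 12, i.e. 84 + 6x − (84 + 3x) = 12.
Collecting terms: 3x = 12, so x = 4.
Then 2E = 84 + 3·4 = 96, so E = 48, V = 2E/3 = 32, F = 14 + 4 = 18.

32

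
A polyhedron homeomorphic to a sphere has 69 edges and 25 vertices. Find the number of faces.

Here V − E + F = 2.
F = 2 − V + E = 2 − 25 + 69 = 46.

46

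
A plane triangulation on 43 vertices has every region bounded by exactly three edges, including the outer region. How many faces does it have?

82

In a plane triangulation 3F = 2E and V − E + F = 2, so F = 2V − 4 = 2·43 − 4 = 82.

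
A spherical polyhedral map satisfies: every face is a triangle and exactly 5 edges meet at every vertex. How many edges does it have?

Each face has 3 edges and each edge borders two faces, so 2E = 3F.
Each vertex has degree 5, so 5V = 2E and hence V = 3F/5.
Euler: V − E + F = 2 ⇒ (3F/5) − (3F/2) + F = 2.
Multiply by 10: (6 − 15 + 10)F = 20, i.e. 1F = 20.
So F = 20, E = 3·20/2 = 30, V = 3·20/5 = 12.

30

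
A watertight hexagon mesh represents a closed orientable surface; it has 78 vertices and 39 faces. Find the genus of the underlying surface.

1

Every face is a hexagon, so 2E = 6·39 = 234, giving E = 117.
χ = V − E + F = 78 − 117 + 39 = 0.
For a closed orientable surface χ = 2 − 2g, so g = (2 − (0))/2 = 1.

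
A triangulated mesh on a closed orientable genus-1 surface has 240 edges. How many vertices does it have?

80

χ = 2 − 2·1 = 0, and every face is a triangle so 3F = 2E.
F = 2E/3 = 160. Then V = 0 + E − F = 0 + 240 − 160 = 80.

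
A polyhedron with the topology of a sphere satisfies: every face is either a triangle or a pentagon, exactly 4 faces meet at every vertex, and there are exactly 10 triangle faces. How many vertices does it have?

10

Let x be the number of pentagons; then F = 10 + x.
Edge–face incidences: 2E = 3·10 + 5·x = 30 + 5x.
Every vertex has degree 4, so 4V = 2E.
Euler: V − E + F = 2 ⇒ (2E)/4 − E + (10 + x) = 2.
Multiply by 8: 2·(2E) − 4·(2E) + 8·(10 + x) = 16, i.e. 80 + 8x − 2·(30 + 5x) = 16.
Collecting terms: −2x + 20 = 16, so −2x = −4, so x = 2.
Then 2E = 30 + 5·2 = 40, so E = 20, V = 2E/4 = 10, F = 10 + 2 = 12.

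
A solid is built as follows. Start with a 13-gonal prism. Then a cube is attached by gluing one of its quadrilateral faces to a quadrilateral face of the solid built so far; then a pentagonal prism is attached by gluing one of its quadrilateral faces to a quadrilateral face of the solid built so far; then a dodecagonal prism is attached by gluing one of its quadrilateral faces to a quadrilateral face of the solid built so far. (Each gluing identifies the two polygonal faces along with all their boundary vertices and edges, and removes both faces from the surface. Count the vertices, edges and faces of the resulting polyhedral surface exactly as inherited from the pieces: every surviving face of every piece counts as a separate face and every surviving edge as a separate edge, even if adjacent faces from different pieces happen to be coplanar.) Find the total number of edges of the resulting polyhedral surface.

90

A 13-gonal prism: V=26, E=39, F=15.
Attach a cube (V=8, E=12, F=6) along a 4-gon: merge 4 vertices and 4 edges, delete both glued faces → V=30, E=47, F=19.
Attach a pentagonal prism (V=10, E=15, F=7) along a 4-gon: merge 4 vertices and 4 edges, delete both glued faces → V=36, E=58, F=24.
Attach a dodecagonal prism (V=24, E=36, F=14) along a 4-gon: merge 4 vertices and 4 edges, delete both glued faces → V=56, E=90, F=36.
Check: V − E + F = 56 − 90 + 36 = 2.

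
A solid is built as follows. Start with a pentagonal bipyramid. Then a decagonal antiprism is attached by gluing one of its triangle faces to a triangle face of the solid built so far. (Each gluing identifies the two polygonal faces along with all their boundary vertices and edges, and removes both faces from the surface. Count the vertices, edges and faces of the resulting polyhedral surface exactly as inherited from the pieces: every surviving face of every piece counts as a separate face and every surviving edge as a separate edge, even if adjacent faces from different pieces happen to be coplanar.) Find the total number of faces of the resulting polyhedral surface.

30

A pentagonal bipyramid: V=7, E=15, F=10.
Attach a decagonal antiprism (V=20, E=40, F=22) along a 3-gon: merge 3 vertices and 3 edges, delete both glued faces → V=24, E=52, F=30.
Check: V − E + F = 24 − 52 + 30 = 2.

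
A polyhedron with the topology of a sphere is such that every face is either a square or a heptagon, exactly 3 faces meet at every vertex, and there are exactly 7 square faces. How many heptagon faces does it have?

Let x be the number of heptagons; then F = 7 + x.
Edge–face incidences: 2E = 4·7 + 7·x = 28 + 7x.
Every vertex has degree 3, so 3V = 2E.
Euler: V − E + F = 2 ⇒ (2E)/3 − E + (7 + x) = 2.
Multiply by 6: 2·(2E) − 3·(2E) + 6·(7 + x) = 12, i.e. 42 + 6x − (28 + 7x) = 12.
Collecting terms: −x + 14 = 12, so −x = −2, so x = 2.
Then 2E = 28 + 7·2 = 42, so E = 21, V = 2E/3 = 14, F = 7 + 2 = 9.

2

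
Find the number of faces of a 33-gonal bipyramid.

66

A bipyramid over an n-gon has 2n triangular faces and n + 2 vertices: V = 33 + 2 = 35, E = 3·33 = 99, F = 2·33 = 66.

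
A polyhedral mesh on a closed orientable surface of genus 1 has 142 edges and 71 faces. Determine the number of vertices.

71

For a closed orientable surface of genus 1, χ = 2 − 2·1 = 0.
V = 0 + E − F = 0 + 142 − 71 = 71.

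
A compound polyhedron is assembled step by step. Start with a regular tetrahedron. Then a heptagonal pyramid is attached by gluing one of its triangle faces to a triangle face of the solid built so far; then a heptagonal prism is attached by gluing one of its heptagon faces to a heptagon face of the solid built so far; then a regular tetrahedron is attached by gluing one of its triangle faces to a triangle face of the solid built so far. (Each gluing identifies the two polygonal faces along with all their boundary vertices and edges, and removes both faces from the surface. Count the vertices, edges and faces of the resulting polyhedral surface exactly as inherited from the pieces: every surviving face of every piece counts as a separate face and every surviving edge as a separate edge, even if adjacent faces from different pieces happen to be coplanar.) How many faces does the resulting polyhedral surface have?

A regular tetrahedron: V=4, E=6, F=4.
Attach a heptagonal pyramid (V=8, E=14, F=8) along a 3-gon: merge 3 vertices and 3 edges, delete both glued faces → V=9, E=17, F=10.
Attach a heptagonal prism (V=14, E=21, F=9) along a 7-gon: merge 7 vertices and 7 edges, delete both glued faces → V=16, E=31, F=17.
Attach a regular tetrahedron (V=4, E=6, F=4) along a 3-gon: merge 3 vertices and 3 edges, delete both glued faces → V=17, E=34, F=19.
Check: V − E + F = 17 − 34 + 19 = 2.

19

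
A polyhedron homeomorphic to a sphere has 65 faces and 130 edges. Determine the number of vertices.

67

Here V − E + F = 2.
V = 2 + E − F = 2 + 130 − 65 = 67.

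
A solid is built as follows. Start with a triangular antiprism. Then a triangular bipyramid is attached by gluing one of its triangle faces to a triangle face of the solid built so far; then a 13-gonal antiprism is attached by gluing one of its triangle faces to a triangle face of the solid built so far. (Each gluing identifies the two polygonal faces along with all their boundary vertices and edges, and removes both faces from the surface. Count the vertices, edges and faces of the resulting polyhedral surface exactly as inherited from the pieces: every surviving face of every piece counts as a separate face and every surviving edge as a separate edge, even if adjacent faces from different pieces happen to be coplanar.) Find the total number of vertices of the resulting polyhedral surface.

31

A triangular antiprism: V=6, E=12, F=8.
Attach a triangular bipyramid (V=5, E=9, F=6) along a 3-gon: merge 3 vertices and 3 edges, delete both glued faces → V=8, E=18, F=12.
Attach a 13-gonal antiprism (V=26, E=52, F=28) along a 3-gon: merge 3 vertices and 3 edges, delete both glued faces → V=31, E=67, F=38.
Check: V − E + F = 31 − 67 + 38 = 2.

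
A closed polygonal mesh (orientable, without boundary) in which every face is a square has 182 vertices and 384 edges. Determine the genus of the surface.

6

Every face is a square and each edge borders two faces, so 4F = 2·384, giving F = 192.
χ = V − E + F = 182 − 384 + 192 = -10.
For a closed orientable surface χ = 2 − 2g, so g = (2 − (-10))/2 = 6.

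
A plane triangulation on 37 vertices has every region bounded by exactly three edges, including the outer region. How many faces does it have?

In a plane triangulation 3F = 2E and V − E + F = 2, so F = 2V − 4 = 2·37 − 4 = 70.

70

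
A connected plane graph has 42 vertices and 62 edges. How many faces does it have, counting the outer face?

Euler's formula for a connected plane graph: V − E + F = 2, so F = 2 − 42 + 62 = 22.

22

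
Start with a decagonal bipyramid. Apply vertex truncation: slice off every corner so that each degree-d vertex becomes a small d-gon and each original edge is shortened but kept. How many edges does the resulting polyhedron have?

90

The base solid has V = 12, E = 30, F = 20.
Truncation replaces each original edge-end by a new vertex, so V′ = 2E = 60.
Each original edge survives, and each old vertex of degree d contributes d new edges; summing degrees gives Σd = 2E, so E′ = E + 2E = 3E = 90.
Each original face survives and each original vertex becomes one new face: F′ = F + V = 32.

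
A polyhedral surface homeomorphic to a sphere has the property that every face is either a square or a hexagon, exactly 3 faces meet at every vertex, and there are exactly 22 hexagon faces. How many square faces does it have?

6

Let x be the number of squares; then F = 22 + x.
Edge–face incidences: 2E = 6·22 + 4·x = 132 + 4x.
Every vertex has degree 3, so 3V = 2E.
Euler: V − E + F = 2 ⇒ (2E)/3 − E + (22 + x) = 2.
Multiply by 6: 2·(2E) − 3·(2E) + 6·(22 + x) = 12, i.e. 132 + 6x − (132 + 4x) = 12.
Collecting terms: 2x = 12, so x = 6.
Then 2E = 132 + 4·6 = 156, so E = 78, V = 2E/3 = 52, F = 22 + 6 = 28.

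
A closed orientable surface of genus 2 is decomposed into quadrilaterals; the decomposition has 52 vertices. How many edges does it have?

χ = 2 − 2·2 = -2, and every face is a square so 4F = 2E.
V − E + F = -2 with E = 4F/2 gives 52 − (4/2 − 1)·F = -2, so F = 54 and E = 108.

108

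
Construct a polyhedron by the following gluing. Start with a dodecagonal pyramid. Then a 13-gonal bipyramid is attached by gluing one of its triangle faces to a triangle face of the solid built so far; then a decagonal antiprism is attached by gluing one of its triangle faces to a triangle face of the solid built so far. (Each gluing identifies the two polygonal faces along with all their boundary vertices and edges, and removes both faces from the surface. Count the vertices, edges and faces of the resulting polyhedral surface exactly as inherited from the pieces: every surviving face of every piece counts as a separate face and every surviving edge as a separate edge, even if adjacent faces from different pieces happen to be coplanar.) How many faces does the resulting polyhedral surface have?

A dodecagonal pyramid: V=13, E=24, F=13.
Attach a 13-gonal bipyramid (V=15, E=39, F=26) along a 3-gon: merge 3 vertices and 3 edges, delete both glued faces → V=25, E=60, F=37.
Attach a decagonal antiprism (V=20, E=40, F=22) along a 3-gon: merge 3 vertices and 3 edges, delete both glued faces → V=42, E=97, F=57.
Check: V − E + F = 42 − 97 + 57 = 2.

57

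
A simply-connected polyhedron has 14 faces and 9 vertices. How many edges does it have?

Here V − E + F = 2.
E = V + F − (2) = 9 + 14 − (2) = 21.

21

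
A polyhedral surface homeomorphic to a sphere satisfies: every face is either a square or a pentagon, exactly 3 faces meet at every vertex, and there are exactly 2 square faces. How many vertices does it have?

Let x be the number of pentagons; then F = 2 + x.
Edge–face incidences: 2E = 4·2 + 5·x = 8 + 5x.
Every vertex has degree 3, so 3V = 2E.
Euler: V − E + F = 2 ⇒ (2E)/3 − E + (2 + x) = 2.
Multiply by 6: 2·(2E) − 3·(2E) + 6·(2 + x) = 12, i.e. 12 + 6x − (8 + 5x) = 12.
Collecting terms: x + 4 = 12, so x = 8.
Then 2E = 8 + 5·8 = 48, so E = 24, V = 2E/3 = 16, F = 2 + 8 = 10.

16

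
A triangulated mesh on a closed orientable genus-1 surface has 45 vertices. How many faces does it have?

χ = 2 − 2·1 = 0, and every face is a triangle so 3F = 2E.
V − E + F = 0 with E = 3F/2 gives 45 − (3/2 − 1)·F = 0, so F = 90 and E = 135.

90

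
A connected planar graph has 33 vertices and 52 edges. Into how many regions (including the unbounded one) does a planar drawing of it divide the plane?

Euler's formula for a connected plane graph: V − E + F = 2, so F = 2 − 33 + 52 = 21.

21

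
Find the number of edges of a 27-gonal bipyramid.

81

A bipyramid over an n-gon has 2n triangular faces and n + 2 vertices: V = 27 + 2 = 29, E = 3·27 = 81, F = 2·27 = 54.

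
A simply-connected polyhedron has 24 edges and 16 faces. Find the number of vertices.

10

Here V − E + F = 2.
V = 2 + E − F = 2 + 24 − 16 = 10.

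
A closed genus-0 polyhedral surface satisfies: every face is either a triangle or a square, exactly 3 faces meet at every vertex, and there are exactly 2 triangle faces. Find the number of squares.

Let x be the number of squares; then F = 2 + x.
Edge–face incidences: 2E = 3·2 + 4·x = 6 + 4x.
Every vertex has degree 3, so 3V = 2E.
Euler: V − E + F = 2 ⇒ (2E)/3 − E + (2 + x) = 2.
Multiply by 6: 2·(2E) − 3·(2E) + 6·(2 + x) = 12, i.e. 12 + 6x − (6 + 4x) = 12.
Collecting terms: 2x + 6 = 12, so 2x = 6, so x = 3.
Then 2E = 6 + 4·3 = 18, so E = 9, V = 2E/3 = 6, F = 2 + 3 = 5.

3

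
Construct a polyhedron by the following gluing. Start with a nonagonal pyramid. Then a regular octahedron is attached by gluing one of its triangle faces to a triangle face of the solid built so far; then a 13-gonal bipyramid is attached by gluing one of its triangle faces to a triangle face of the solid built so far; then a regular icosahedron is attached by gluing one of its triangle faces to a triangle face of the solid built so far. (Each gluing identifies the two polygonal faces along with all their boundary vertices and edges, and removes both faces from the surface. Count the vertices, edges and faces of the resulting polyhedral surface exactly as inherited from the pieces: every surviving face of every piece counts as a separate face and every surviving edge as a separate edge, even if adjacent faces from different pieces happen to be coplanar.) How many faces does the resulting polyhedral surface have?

58

A nonagonal pyramid: V=10, E=18, F=10.
Attach a regular octahedron (V=6, E=12, F=8) along a 3-gon: merge 3 vertices and 3 edges, delete both glued faces → V=13, E=27, F=16.
Attach a 13-gonal bipyramid (V=15, E=39, F=26) along a 3-gon: merge 3 vertices and 3 edges, delete both glued faces → V=25, E=63, F=40.
Attach a regular icosahedron (V=12, E=30, F=20) along a 3-gon: merge 3 vertices and 3 edges, delete both glued faces → V=34, E=90, F=58.
Check: V − E + F = 34 − 90 + 58 = 2.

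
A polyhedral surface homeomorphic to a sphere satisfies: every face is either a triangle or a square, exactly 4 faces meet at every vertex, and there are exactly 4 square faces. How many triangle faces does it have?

Let x be the number of triangles; then F = 4 + x.
Edge–face incidences: 2E = 4·4 + 3·x = 16 + 3x.
Every vertex has degree 4, so 4V = 2E.
Euler: V − E + F = 2 ⇒ (2E)/4 − E + (4 + x) = 2.
Multiply by 8: 2·(2E) − 4·(2E) + 8·(4 + x) = 16, i.e. 32 + 8x − 2·(16 + 3x) = 16.
Collecting terms: 2x = 16, so x = 8.
Then 2E = 16 + 3·8 = 40, so E = 20, V = 2E/4 = 10, F = 4 + 8 = 12.

8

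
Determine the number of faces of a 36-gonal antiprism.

An antiprism on an n-gon has two n-gon caps and 2n triangles: V = 2·36 = 72, E = 4·36 = 144, F = 2·36 + 2 = 74.
Check: V − E + F = 72 − 144 + 74 = 2.

74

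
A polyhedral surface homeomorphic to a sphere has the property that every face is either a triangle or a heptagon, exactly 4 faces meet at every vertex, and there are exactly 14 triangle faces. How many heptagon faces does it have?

2

Let x be the number of heptagons; then F = 14 + x.
Edge–face incidences: 2E = 3·14 + 7·x = 42 + 7x.
Every vertex has degree 4, so 4V = 2E.
Euler: V − E + F = 2 ⇒ (2E)/4 − E + (14 + x) = 2.
Multiply by 8: 2·(2E) − 4·(2E) + 8·(14 + x) = 16, i.e. 112 + 8x − 2·(42 + 7x) = 16.
Collecting terms: −6x + 28 = 16, so −6x = −12, so x = 2.
Then 2E = 42 + 7·2 = 56, so E = 28, V = 2E/4 = 14, F = 14 + 2 = 16.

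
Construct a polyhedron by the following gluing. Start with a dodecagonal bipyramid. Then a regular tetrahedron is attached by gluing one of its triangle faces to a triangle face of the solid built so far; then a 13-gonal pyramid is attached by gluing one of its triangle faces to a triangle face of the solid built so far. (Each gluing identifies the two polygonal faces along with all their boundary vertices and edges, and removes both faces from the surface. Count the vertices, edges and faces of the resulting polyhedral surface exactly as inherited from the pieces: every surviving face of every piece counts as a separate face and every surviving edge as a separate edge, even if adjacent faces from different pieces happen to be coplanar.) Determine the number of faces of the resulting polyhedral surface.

A dodecagonal bipyramid: V=14, E=36, F=24.
Attach a regular tetrahedron (V=4, E=6, F=4) along a 3-gon: merge 3 vertices and 3 edges, delete both glued faces → V=15, E=39, F=26.
Attach a 13-gonal pyramid (V=14, E=26, F=14) along a 3-gon: merge 3 vertices and 3 edges, delete both glued faces → V=26, E=62, F=38.
Check: V − E + F = 26 − 62 + 38 = 2.

38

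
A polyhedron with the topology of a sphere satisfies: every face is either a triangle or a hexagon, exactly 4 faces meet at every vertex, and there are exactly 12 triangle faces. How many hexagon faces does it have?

2

Let x be the number of hexagons; then F = 12 + x.
Edge–face incidences: 2E = 3·12 + 6·x = 36 + 6x.
Every vertex has degree 4, so 4V = 2E.
Euler: V − E + F = 2 ⇒ (2E)/4 − E + (12 + x) = 2.
Multiply by 8: 2·(2E) − 4·(2E) + 8·(12 + x) = 16, i.e. 96 + 8x − 2·(36 + 6x) = 16.
Collecting terms: −4x + 24 = 16, so −4x = −8, so x = 2.
Then 2E = 36 + 6·2 = 48, so E = 24, V = 2E/4 = 12, F = 12 + 2 = 14.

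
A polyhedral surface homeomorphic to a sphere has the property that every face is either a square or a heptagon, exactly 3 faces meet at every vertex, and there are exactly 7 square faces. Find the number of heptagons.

2

Let x be the number of heptagons; then F = 7 + x.
Edge–face incidences: 2E = 4·7 + 7·x = 28 + 7x.
Every vertex has degree 3, so 3V = 2E.
Euler: V − E + F = 2 ⇒ (2E)/3 − E + (7 + x) = 2.
Multiply by 6: 2·(2E) − 3·(2E) + 6·(7 + x) = 12, i.e. 42 + 6x − (28 + 7x) = 12.
Collecting terms: −x + 14 = 12, so −x = −2, so x = 2.
Then 2E = 28 + 7·2 = 42, so E = 21, V = 2E/3 = 14, F = 7 + 2 = 9.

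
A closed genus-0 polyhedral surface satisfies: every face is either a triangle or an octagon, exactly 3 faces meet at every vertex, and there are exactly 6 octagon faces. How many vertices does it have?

24

Let x be the number of triangles; then F = 6 + x.
Edge–face incidences: 2E = 8·6 + 3·x = 48 + 3x.
Every vertex has degree 3, so 3V = 2E.
Euler: V − E + F = 2 ⇒ (2E)/3 − E + (6 + x) = 2.
Multiply by 6: 2·(2E) − 3·(2E) + 6·(6 + x) = 12, i.e. 36 + 6x − (48 + 3x) = 12.
Collecting terms: 3x − 12 = 12, so 3x = 24, so x = 8.
Then 2E = 48 + 3·8 = 72, so E = 36, V = 2E/3 = 24, F = 6 + 8 = 14.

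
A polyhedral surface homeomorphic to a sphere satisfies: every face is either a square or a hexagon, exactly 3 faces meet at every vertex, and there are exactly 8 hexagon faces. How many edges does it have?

Let x be the number of squares; then F = 8 + x.
Edge–face incidences: 2E = 6·8 + 4·x = 48 + 4x.
Every vertex has degree 3, so 3V = 2E.
Euler: V − E + F = 2 ⇒ (2E)/3 − E + (8 + x) = 2.
Multiply by 6: 2·(2E) − 3·(2E) + 6·(8 + x) = 12, i.e. 48 + 6x − (48 + 4x) = 12.
Collecting terms: 2x = 12, so x = 6.
Then 2E = 48 + 4·6 = 72, so E = 36, V = 2E/3 = 24, F = 8 + 6 = 14.

36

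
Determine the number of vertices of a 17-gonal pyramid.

A pyramid on an n-gon base has one n-gon and n triangles: V = 17 + 1 = 18, E = 2·17 = 34, F = 17 + 1 = 18.

18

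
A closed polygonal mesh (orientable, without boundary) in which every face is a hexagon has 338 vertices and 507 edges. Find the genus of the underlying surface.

Every face is a hexagon and each edge borders two faces, so 6F = 2·507, giving F = 169.
χ = V − E + F = 338 − 507 + 169 = 0.
For a closed orientable surface χ = 2 − 2g, so g = (2 − (0))/2 = 1.

1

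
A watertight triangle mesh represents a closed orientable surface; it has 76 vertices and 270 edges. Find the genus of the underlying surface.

8

Every face is a triangle and each edge borders two faces, so 3F = 2·270, giving F = 180.
χ = V − E + F = 76 − 270 + 180 = -14.
For a closed orientable surface χ = 2 − 2g, so g = (2 − (-14))/2 = 8.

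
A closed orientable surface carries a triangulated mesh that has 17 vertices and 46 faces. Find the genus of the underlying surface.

Every face is a triangle, so 2E = 3·46 = 138, giving E = 69.
χ = V − E + F = 17 − 69 + 46 = -6.
For a closed orientable surface χ = 2 − 2g, so g = (2 − (-6))/2 = 4.

4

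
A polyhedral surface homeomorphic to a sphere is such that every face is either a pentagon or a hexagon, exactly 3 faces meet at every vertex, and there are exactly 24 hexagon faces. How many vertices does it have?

Let x be the number of pentagons; then F = 24 + x.
Edge–face incidences: 2E = 6·24 + 5·x = 144 + 5x.
Every vertex has degree 3, so 3V = 2E.
Euler: V − E + F = 2 ⇒ (2E)/3 − E + (24 + x) = 2.
Multiply by 6: 2·(2E) − 3·(2E) + 6·(24 + x) = 12, i.e. 144 + 6x − (144 + 5x) = 12.
Collecting terms: x = 12.
Then 2E = 144 + 5·12 = 204, so E = 102, V = 2E/3 = 68, F = 24 + 12 = 36.

68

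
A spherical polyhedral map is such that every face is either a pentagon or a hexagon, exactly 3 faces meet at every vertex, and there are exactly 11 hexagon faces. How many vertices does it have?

42

Let x be the number of pentagons; then F = 11 + x.
Edge–face incidences: 2E = 6·11 + 5·x = 66 + 5x.
Every vertex has degree 3, so 3V = 2E.
Euler: V − E + F = 2 ⇒ (2E)/3 − E + (11 + x) = 2.
Multiply by 6: 2·(2E) − 3·(2E) + 6·(11 + x) = 12, i.e. 66 + 6x − (66 + 5x) = 12.
Collecting terms: x = 12.
Then 2E = 66 + 5·12 = 126, so E = 63, V = 2E/3 = 42, F = 11 + 12 = 23.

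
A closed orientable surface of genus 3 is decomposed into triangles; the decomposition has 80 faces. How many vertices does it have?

χ = 2 − 2·3 = -4, and every face is a triangle so 3F = 2E.
E = 3·80/2 = 120. Then V = -4 + E − F = -4 + 120 − 80 = 36.

36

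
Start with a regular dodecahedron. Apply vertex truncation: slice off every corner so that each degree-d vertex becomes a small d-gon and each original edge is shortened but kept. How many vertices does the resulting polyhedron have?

60

The base solid has V = 20, E = 30, F = 12.
Truncation replaces each original edge-end by a new vertex, so V′ = 2E = 60.
Each original edge survives, and each old vertex of degree d contributes d new edges; summing degrees gives Σd = 2E, so E′ = E + 2E = 3E = 90.
Each original face survives and each original vertex becomes one new face: F′ = F + V = 32.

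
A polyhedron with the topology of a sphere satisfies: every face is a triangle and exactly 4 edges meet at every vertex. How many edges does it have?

12

Each face has 3 edges and each edge borders two faces, so 2E = 3F.
Each vertex has degree 4, so 4V = 2E and hence V = 3F/4.
Euler: V − E + F = 2 ⇒ (3F/4) − (3F/2) + F = 2.
Multiply by 8: (6 − 12 + 8)F = 16, i.e. 2F = 16.
So F = 8, E = 3·8/2 = 12, V = 3·8/4 = 6.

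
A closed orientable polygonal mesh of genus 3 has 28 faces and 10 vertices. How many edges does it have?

42

For a closed orientable surface of genus 3, χ = 2 − 2·3 = -4.
E = V + F − (-4) = 10 + 28 − (-4) = 42.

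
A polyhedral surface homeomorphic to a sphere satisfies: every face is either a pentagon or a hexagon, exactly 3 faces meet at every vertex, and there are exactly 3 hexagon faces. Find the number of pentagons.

Let x be the number of pentagons; then F = 3 + x.
Edge–face incidences: 2E = 6·3 + 5·x = 18 + 5x.
Every vertex has degree 3, so 3V = 2E.
Euler: V − E + F = 2 ⇒ (2E)/3 − E + (3 + x) = 2.
Multiply by 6: 2·(2E) − 3·(2E) + 6·(3 + x) = 12, i.e. 18 + 6x − (18 + 5x) = 12.
Collecting terms: x = 12.
Then 2E = 18 + 5·12 = 78, so E = 39, V = 2E/3 = 26, F = 3 + 12 = 15.

12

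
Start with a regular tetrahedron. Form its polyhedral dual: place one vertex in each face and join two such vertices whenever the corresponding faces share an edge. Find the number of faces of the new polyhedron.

The base solid has V = 4, E = 6, F = 4.
The dual swaps V and F and preserves E: V′ = F = 4, E′ = E = 6, F′ = V = 4.

4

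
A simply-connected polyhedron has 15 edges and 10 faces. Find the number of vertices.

7

Here V − E + F = 2.
V = 2 + E − F = 2 + 15 − 10 = 7.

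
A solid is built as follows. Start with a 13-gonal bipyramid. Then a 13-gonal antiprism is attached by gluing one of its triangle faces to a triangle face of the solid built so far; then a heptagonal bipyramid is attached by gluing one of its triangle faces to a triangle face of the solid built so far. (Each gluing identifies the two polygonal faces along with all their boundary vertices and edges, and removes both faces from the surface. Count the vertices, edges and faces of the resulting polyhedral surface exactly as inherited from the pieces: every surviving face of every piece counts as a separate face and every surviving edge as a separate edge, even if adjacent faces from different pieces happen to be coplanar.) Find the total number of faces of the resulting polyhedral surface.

64

A 13-gonal bipyramid: V=15, E=39, F=26.
Attach a 13-gonal antiprism (V=26, E=52, F=28) along a 3-gon: merge 3 vertices and 3 edges, delete both glued faces → V=38, E=88, F=52.
Attach a heptagonal bipyramid (V=9, E=21, F=14) along a 3-gon: merge 3 vertices and 3 edges, delete both glued faces → V=44, E=106, F=64.
Check: V − E + F = 44 − 106 + 64 = 2.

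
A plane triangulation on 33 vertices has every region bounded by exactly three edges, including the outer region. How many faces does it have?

62

In a plane triangulation 3F = 2E and V − E + F = 2, so F = 2V − 4 = 2·33 − 4 = 62.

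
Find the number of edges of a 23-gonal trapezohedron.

92

The n-trapezohedron (dual of the n-antiprism) has V = 2·23 + 2 = 48, E = 4·23 = 92, F = 2·23 = 46.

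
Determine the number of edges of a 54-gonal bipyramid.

A bipyramid over an n-gon has 2n triangular faces and n + 2 vertices: V = 54 + 2 = 56, E = 3·54 = 162, F = 2·54 = 108.

162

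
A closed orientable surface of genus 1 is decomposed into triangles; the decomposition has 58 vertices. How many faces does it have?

116

χ = 2 − 2·1 = 0, and every face is a triangle so 3F = 2E.
V − E + F = 0 with E = 3F/2 gives 58 − (3/2 − 1)·F = 0, so F = 116 and E = 174.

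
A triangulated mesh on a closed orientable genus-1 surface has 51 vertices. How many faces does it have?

χ = 2 − 2·1 = 0, and every face is a triangle so 3F = 2E.
V − E + F = 0 with E = 3F/2 gives 51 − (3/2 − 1)·F = 0, so F = 102 and E = 153.

102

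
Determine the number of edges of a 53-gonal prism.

A prism on an n-gon has two n-gon bases and n rectangular sides: V = 2·53 = 106, E = 3·53 = 159, F = 53 + 2 = 55.

159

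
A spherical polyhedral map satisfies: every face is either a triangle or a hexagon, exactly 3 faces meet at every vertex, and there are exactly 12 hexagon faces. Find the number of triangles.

4

Let x be the number of triangles; then F = 12 + x.
Edge–face incidences: 2E = 6·12 + 3·x = 72 + 3x.
Every vertex has degree 3, so 3V = 2E.
Euler: V − E + F = 2 ⇒ (2E)/3 − E + (12 + x) = 2.
Multiply by 6: 2·(2E) − 3·(2E) + 6·(12 + x) = 12, i.e. 72 + 6x − (72 + 3x) = 12.
Collecting terms: 3x = 12, so x = 4.
Then 2E = 72 + 3·4 = 84, so E = 42, V = 2E/3 = 28, F = 12 + 4 = 16.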